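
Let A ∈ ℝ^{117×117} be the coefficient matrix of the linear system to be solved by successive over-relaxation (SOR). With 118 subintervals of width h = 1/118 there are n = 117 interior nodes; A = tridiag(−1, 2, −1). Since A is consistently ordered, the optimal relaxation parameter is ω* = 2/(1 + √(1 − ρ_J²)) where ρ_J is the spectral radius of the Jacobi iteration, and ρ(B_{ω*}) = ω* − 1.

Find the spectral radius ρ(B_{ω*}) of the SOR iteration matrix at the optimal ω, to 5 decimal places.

With n=117, ρ(Jacobi) = cos(π/118) = 0.99965.
√(1 − cos²(π/118)) = sin(π/118) ≈ 0.026621.
Then 2/(1+√(1−ρ_J²)) = 2/(1+0.026621); ω* = 2/1.026621 = 1.94814.
and ρ(B_{ω*}) = 1.94814 − 1 = 0.94814.

ρ_SOR = 0.94814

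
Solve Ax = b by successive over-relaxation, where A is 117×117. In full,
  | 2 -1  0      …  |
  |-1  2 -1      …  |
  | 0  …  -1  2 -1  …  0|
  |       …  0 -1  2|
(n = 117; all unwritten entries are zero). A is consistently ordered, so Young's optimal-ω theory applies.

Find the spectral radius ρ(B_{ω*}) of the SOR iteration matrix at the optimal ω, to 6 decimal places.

ρ_SOR = 0.948140

½·tridiag(1,0,1) at n=117: λ_k = cos(kπ/118); max |λ| at k=1 ⇒ ρ_J = cos(π/118) ≈ 0.999646.
√(1−ρ_J²) = |sin(π/118)| = 0.0266205
ω* = 2/(1 + 0.0266205) = 2/1.0266205 = 1.948140.
ρ_SOR = ω* − 1 ≈ 0.948140.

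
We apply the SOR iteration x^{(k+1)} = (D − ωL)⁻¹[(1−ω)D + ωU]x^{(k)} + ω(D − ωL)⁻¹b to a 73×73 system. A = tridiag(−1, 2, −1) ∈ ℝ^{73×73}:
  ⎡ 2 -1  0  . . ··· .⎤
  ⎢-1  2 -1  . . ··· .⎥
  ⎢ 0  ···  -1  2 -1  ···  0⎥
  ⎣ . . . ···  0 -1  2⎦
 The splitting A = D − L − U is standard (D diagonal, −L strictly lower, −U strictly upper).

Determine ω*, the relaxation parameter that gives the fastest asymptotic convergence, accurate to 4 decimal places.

B_J for the 73×73 system has eigenvalues cos(kπ/74); ρ_J = cos(π/74) = 0.9991.
root = sin(π/74) = 0.04244  (since 1−cos² = sin²).
ω* = 2/(1 + 0.04244) = 2/1.04244 = 1.9186.
Hence ρ(B_{ω*}) = 1.9186 − 1 = 0.9186.

ω* = 1.9186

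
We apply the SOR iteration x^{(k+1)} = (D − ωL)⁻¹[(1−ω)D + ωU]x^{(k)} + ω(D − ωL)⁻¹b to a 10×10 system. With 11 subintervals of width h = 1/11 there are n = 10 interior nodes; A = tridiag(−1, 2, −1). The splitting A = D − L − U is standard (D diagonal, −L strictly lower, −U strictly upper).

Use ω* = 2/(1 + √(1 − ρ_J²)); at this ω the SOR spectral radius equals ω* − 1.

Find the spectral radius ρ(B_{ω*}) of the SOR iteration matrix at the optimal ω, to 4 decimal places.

n=10: λ(B_J) = 1 − λ(A)/2 = cos(kπ/11); k=1 gives ρ_J = 0.9595.
√(1−ρ_J²) = |sin(π/11)| = 0.28173
Young: ω* = 2/(1+√(1−ρ_J²)) = 2/(1+0.28173) = 2/1.28173 = 1.5604.
ρ(B_{ω*}) = ω*−1 = 0.5604

ρ_SOR = 0.5604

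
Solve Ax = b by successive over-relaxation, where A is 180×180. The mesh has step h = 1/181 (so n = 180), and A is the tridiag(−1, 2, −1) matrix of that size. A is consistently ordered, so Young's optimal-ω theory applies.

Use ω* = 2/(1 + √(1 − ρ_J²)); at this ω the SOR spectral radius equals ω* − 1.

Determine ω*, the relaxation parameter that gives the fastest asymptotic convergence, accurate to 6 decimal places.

ω* = 1.965880

[ρ_J] n=180: ρ(B_J) = cos(π/(n+1)) = cos(π/181) = 0.999849.
root = sin(π/181) = 0.0173560  (since 1−cos² = sin²).
ω* = 2/(1 + 0.0173560) = 2/1.0173560 = 1.965880.
Hence ρ(B_{ω*}) = 1.965880 − 1 = 0.965880.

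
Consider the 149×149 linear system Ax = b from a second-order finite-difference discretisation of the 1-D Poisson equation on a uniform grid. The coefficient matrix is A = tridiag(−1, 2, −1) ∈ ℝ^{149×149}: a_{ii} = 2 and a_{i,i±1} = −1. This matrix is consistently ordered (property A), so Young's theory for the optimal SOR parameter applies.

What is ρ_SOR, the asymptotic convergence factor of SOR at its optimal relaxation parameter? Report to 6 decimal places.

ρ_SOR = 0.958974

n=149: λ(B_J) = 1 − λ(A)/2 = cos(kπ/150); k=1 gives ρ_J = 0.999781.
1 − cos²(π/150) = sin²(π/150) ⇒ √(1−ρ_J²) = sin(π/150) = 0.0209424.
ω* = 2/(1+0.0209424) = 1.958974
ρ(B_{ω*}) = ω*−1 = 0.958974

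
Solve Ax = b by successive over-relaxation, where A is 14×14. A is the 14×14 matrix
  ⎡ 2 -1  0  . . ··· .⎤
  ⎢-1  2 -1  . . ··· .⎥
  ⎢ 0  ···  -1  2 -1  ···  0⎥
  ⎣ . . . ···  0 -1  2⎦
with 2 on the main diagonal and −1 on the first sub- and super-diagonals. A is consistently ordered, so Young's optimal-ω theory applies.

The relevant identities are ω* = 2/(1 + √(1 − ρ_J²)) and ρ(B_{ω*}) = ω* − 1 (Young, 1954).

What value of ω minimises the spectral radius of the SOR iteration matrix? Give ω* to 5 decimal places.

ω* = 1.65575

B_J for the 14×14 system has eigenvalues cos(kπ/15); ρ_J = cos(π/15) = 0.97815.
1 − cos²(π/15) = sin²(π/15) ⇒ √(1−ρ_J²) = sin(π/15) = 0.207912.
ω* = 2/(1 + 0.207912) = 2/1.207912 = 1.65575.
ρ(B_{ω*}) = ω*−1 = 0.65575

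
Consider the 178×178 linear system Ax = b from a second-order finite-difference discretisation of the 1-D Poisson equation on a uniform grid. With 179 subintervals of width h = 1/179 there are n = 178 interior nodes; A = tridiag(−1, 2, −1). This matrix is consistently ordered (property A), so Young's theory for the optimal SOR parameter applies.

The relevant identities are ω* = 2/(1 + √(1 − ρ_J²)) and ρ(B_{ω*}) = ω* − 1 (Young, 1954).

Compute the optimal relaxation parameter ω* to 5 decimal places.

n=178: λ(B_J) = 1 − λ(A)/2 = cos(kπ/179); k=1 gives ρ_J = 0.99985.
√(1 − cos²(π/179)) = sin(π/179) ≈ 0.017550.
ω* = 2/(1 + 0.017550) = 2/1.017550 = 1.96551.
ρ_SOR = ω* − 1 = 1.96551 − 1 = 0.96551.

ω* = 1.96551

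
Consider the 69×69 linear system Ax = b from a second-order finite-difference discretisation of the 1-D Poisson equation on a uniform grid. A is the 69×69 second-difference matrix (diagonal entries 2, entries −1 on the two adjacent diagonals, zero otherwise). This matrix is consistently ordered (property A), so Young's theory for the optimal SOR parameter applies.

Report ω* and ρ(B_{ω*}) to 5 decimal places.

ω* = 1.91412, ρ_SOR = 0.91412

[ρ_J] n=69: ρ(B_J) = cos(π/(n+1)) = cos(π/70) = 0.99899.
√(1−ρ_J²) = |sin(π/70)| = 0.044865
ω* = 2/(1 + 0.044865) = 2/1.044865 = 1.91412.
[ρ_SOR] ω* − 1 = 0.91412.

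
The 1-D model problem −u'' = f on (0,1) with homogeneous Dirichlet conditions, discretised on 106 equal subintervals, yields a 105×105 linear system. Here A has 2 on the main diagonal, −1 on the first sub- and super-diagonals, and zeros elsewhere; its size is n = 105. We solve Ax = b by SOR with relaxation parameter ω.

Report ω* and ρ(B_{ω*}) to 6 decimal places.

With n=105, ρ(Jacobi) = cos(π/106) = 0.999561.
√(1−ρ_J²) simplifies to sin(π/106) = 0.0296333.
Then 2/(1+√(1−ρ_J²)) = 2/(1+0.0296333); ω* = 2/1.0296333 = 1.942439.
and ρ(B_{ω*}) = 1.942439 − 1 = 0.942439.

ω* = 1.942439, ρ_SOR = 0.942439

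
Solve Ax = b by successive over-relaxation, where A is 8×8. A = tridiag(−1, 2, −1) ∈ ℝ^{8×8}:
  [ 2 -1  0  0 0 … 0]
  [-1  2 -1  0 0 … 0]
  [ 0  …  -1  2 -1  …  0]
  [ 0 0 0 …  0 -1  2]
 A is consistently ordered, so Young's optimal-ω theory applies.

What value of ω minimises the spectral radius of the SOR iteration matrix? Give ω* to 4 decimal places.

ω* = 1.4903

[ρ_J] n=8: ρ(B_J) = cos(π/(n+1)) = cos(π/9) = 0.9397.
√(1−ρ_J²) = |sin(π/9)| = 0.34202
ω* = 2/(1 + 0.34202) = 2/1.34202 = 1.4903.
At ω = 1.4903 every |λ(B_ω)| = ω−1, so ρ_SOR = 0.4903.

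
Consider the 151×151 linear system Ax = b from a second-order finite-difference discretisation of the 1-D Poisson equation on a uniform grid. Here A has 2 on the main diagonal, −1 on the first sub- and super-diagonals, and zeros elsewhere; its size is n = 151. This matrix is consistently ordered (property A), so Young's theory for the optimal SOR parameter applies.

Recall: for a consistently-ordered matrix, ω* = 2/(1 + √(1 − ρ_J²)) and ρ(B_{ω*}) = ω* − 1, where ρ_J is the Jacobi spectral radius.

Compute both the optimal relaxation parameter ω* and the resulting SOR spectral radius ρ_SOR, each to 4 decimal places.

ω* = 1.9595, ρ_SOR = 0.9595

½·tridiag(1,0,1) at n=151: λ_k = cos(kπ/152); max |λ| at k=1 ⇒ ρ_J = cos(π/152) ≈ 0.9998.
√(1−ρ_J²) simplifies to sin(π/152) = 0.02067.
Young: ω* = 2/(1+√(1−ρ_J²)) = 2/(1+0.02067) = 2/1.02067 = 1.9595.
ρ_SOR = ω* − 1 = 1.9595 − 1 = 0.9595.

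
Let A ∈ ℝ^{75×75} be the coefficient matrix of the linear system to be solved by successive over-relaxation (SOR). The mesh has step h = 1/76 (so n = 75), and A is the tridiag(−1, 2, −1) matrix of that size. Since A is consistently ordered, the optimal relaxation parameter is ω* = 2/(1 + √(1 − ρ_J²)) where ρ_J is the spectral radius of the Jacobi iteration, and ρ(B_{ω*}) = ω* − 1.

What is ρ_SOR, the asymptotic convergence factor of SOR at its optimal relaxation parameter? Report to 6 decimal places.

With n=75, ρ(Jacobi) = cos(π/76) = 0.999146.
1 − cos²(π/76) = sin²(π/76) ⇒ √(1−ρ_J²) = sin(π/76) = 0.0413250.
ω* = 2 / (1 + 0.0413250) = 2 / 1.0413250 ≈ 1.920630.
[ρ_SOR] ω* − 1 = 0.920630.

ρ_SOR = 0.920630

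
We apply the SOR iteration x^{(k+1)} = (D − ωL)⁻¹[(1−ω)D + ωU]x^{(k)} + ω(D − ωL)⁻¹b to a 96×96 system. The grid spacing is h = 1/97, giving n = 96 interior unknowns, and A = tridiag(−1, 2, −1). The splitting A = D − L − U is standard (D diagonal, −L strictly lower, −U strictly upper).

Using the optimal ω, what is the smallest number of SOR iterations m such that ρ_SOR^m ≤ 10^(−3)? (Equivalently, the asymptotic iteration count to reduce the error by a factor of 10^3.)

spectrum of D⁻¹(L+U) = {cos(kπ/97) : 1≤k≤96}; ρ_J = cos(π/97) = 0.9994756.
√(1 − cos²(π/97)) = sin(π/97) ≈ 0.0323819.
So ω* = 2/1.0323819 = 1.9372676 (Young).
ρ(B_{ω*}) = ω*−1 = 0.9372676
(0.9372676)^m ≤ 10^{−3}  ⇒  m·ln(0.9372676) ≤ −3·ln10  ⇒  m ≥ 106.624  ⇒  m = 107

m = 107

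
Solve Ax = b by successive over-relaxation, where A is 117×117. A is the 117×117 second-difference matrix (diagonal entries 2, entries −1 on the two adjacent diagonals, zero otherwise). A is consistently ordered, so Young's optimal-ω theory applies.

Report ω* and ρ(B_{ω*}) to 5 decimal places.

½·tridiag(1,0,1) at n=117: λ_k = cos(kπ/118); max |λ| at k=1 ⇒ ρ_J = cos(π/118) ≈ 0.99965.
√(1−ρ_J²) = |sin(π/118)| = 0.026621
So ω* = 2/1.026621 = 1.94814 (Young).
ρ_SOR = ω* − 1 = 1.94814 − 1 = 0.94814.

ω* = 1.94814, ρ_SOR = 0.94814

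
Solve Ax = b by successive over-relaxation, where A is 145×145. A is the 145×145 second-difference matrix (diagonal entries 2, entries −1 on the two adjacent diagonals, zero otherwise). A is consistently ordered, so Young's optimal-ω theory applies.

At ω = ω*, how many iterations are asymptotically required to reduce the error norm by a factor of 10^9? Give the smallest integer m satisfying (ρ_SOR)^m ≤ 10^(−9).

With n=145, ρ(Jacobi) = cos(π/146) = 0.9997685.
√(1 − cos²(π/146)) = sin(π/146) ≈ 0.0215161.
So ω* = 2/1.0215161 = 1.9578742 (Young).
[ρ_SOR] ω* − 1 = 0.9578742.
(0.9578742)^m ≤ 10^{−9}  ⇒  m·ln(0.9578742) ≤ −9·ln10  ⇒  m ≥ 481.503  ⇒  m = 482

m = 482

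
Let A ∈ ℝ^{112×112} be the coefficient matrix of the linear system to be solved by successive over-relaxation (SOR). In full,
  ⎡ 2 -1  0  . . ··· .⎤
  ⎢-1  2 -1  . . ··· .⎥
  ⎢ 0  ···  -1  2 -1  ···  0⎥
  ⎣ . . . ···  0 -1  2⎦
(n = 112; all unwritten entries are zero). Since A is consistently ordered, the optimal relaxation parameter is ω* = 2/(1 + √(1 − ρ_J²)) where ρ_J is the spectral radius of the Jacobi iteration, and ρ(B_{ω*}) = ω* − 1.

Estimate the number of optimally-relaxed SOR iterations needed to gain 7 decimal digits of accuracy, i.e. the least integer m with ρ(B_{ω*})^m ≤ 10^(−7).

With n=112, ρ(Jacobi) = cos(π/113) = 0.9996136.
1 − cos²(π/113) = sin²(π/113) ⇒ √(1−ρ_J²) = sin(π/113) = 0.0277981.
ω* = 2 / (1 + 0.0277981) = 2 / 1.0277981 ≈ 1.9459075.
and ρ(B_{ω*}) = 1.9459075 − 1 = 0.9459075.
(0.9459075)^m ≤ 10^{−7}  ⇒  m·ln(0.9459075) ≤ −7·ln10  ⇒  m ≥ 289.839  ⇒  m = 290

m = 290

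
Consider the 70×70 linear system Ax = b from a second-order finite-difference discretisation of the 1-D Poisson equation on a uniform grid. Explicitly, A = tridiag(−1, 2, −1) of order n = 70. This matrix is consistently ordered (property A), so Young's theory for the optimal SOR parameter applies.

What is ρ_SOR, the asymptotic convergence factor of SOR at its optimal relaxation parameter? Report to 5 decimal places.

ρ_SOR = 0.91528

n=70: λ(B_J) = 1 − λ(A)/2 = cos(kπ/71); k=1 gives ρ_J = 0.99902.
√(1−ρ_J²) = |sin(π/71)| = 0.044233
So ω* = 2/1.044233 = 1.91528 (Young).
[ρ_SOR] ω* − 1 = 0.91528.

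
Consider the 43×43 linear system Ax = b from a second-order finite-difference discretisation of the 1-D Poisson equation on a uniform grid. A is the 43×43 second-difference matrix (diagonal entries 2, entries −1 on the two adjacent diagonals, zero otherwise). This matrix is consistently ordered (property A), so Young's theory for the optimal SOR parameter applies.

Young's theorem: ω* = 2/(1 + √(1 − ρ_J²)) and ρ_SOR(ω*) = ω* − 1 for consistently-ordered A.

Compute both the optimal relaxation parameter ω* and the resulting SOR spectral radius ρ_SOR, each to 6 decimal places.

spectrum of D⁻¹(L+U) = {cos(kπ/44) : 1≤k≤43}; ρ_J = cos(π/44) = 0.997452.
1 − cos²(π/44) = sin²(π/44) ⇒ √(1−ρ_J²) = sin(π/44) = 0.0713392.
ω* = 2 / (1 + 0.0713392) = 2 / 1.0713392 ≈ 1.866822.
Hence ρ(B_{ω*}) = 1.866822 − 1 = 0.866822.

ω* = 1.866822, ρ_SOR = 0.866822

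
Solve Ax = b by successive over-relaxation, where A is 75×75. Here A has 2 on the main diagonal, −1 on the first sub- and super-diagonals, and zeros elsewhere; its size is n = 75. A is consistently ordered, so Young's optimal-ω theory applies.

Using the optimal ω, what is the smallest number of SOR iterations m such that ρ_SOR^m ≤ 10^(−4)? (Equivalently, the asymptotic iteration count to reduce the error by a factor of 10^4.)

B_J for the 75×75 system has eigenvalues cos(kπ/76); ρ_J = cos(π/76) = 0.9991458.
√(1−ρ_J²) simplifies to sin(π/76) = 0.0413250.
Then 2/(1+√(1−ρ_J²)) = 2/(1+0.0413250); ω* = 2/1.0413250 = 1.9206300.
and ρ(B_{ω*}) = 1.9206300 − 1 = 0.9206300.
(0.9206300)^m ≤ 10^{−4}  ⇒  m·ln(0.9206300) ≤ −4·ln10  ⇒  m ≥ 111.374  ⇒  m = 112

m = 112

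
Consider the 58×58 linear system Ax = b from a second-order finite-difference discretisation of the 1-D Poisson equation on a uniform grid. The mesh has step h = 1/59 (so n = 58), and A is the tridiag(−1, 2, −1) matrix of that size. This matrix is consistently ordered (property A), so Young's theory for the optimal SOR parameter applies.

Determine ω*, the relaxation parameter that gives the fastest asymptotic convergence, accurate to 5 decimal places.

ρ_J = max_k |cos(kπ/59)| = cos(π/59) = 0.99858
root = sin(π/59) = 0.053222  (since 1−cos² = sin²).
[ω*] 2 ÷ (1 + 0.053222) = 2 ÷ 1.053222 = 1.89893.
ρ_SOR = ω* − 1 ≈ 0.89893.

ω* = 1.89893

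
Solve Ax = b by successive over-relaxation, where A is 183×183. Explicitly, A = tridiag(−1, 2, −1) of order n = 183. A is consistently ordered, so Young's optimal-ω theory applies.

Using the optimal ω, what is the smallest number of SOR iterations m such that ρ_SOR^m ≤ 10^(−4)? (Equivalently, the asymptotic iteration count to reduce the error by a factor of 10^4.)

[ρ_J] n=183: ρ(B_J) = cos(π/(n+1)) = cos(π/184) = 0.9998542.
√(1−ρ_J²) simplifies to sin(π/184) = 0.0170730.
ω* = 2/(1 + 0.0170730) = 2/1.0170730 = 1.9664272.
At ω = 1.9664272 every |λ(B_ω)| = ω−1, so ρ_SOR = 0.9664272.
m ≥ 4·ln10 / (−ln 0.9664272) = 269.708; smallest integer m = 270.

m = 270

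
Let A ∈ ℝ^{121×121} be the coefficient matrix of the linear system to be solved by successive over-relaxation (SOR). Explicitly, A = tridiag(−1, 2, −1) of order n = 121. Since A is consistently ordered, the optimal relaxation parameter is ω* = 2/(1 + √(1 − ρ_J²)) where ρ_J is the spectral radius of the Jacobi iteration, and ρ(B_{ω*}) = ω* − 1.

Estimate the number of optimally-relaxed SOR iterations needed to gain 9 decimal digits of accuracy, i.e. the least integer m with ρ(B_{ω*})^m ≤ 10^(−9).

m = 403

spectrum of D⁻¹(L+U) = {cos(kπ/122) : 1≤k≤121}; ρ_J = cos(π/122) = 0.9996685.
√(1−ρ_J²) simplifies to sin(π/122) = 0.0257479.
Then 2/(1+√(1−ρ_J²)) = 2/(1+0.0257479); ω* = 2/1.0257479 = 1.9497968.
ρ_SOR = ω* − 1 = 1.9497968 − 1 = 0.9497968.
For 9 digits: m = 9·ln10 / (−ln 0.9497968) = 20.7233/0.0515072 = 402.338; round up → m = 403.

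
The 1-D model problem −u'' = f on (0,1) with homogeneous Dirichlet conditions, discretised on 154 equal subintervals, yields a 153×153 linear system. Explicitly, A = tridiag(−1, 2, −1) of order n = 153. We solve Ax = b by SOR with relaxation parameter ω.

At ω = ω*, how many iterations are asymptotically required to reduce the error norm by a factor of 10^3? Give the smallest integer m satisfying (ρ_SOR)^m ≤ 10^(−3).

B_J for the 153×153 system has eigenvalues cos(kπ/154); ρ_J = cos(π/154) = 0.9997919.
root = sin(π/154) = 0.0203985  (since 1−cos² = sin²).
Young: ω* = 2/(1+√(1−ρ_J²)) = 2/(1+0.0203985) = 2/1.0203985 = 1.9600186.
ρ(B_{ω*}) = ω*−1 = 0.9600186
m ≥ 3·ln10 / (−ln 0.9600186) = 169.297; smallest integer m = 170.

m = 170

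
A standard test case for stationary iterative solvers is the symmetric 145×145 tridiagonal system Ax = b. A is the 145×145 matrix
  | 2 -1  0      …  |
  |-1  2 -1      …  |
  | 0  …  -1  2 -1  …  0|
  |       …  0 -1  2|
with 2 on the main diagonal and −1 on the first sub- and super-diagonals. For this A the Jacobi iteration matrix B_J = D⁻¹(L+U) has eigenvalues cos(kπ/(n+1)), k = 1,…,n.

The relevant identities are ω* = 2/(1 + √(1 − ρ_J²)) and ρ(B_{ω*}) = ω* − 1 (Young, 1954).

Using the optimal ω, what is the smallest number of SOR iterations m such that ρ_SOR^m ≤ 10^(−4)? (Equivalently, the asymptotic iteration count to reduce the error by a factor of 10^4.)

m = 215

n=145: λ(B_J) = 1 − λ(A)/2 = cos(kπ/146); k=1 gives ρ_J = 0.9997685.
1 − cos²(π/146) = sin²(π/146) ⇒ √(1−ρ_J²) = sin(π/146) = 0.0215161.
ω* = 2/(1+0.0215161) = 1.9578742
ρ_SOR = ω* − 1 = 1.9578742 − 1 = 0.9578742.
Need (0.9578742)^m ≤ 10^(−4): m ≥ 4·ln10/|ln 0.9578742| = 9.21034/0.0430388 = 214.001 ⇒ m = 215.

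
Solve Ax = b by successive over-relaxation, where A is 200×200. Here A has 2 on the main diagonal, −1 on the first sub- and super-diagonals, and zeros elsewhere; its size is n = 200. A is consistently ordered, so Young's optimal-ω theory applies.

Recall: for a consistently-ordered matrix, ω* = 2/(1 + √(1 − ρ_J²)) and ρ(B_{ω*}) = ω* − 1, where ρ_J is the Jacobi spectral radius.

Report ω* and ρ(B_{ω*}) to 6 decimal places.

ω* = 1.969223, ρ_SOR = 0.969223

n=200: λ(B_J) = 1 − λ(A)/2 = cos(kπ/201); k=1 gives ρ_J = 0.999878.
√(1−ρ_J²) simplifies to sin(π/201) = 0.0156292.
ω* = 2/(1+0.0156292) = 1.969223
Hence ρ(B_{ω*}) = 1.969223 − 1 = 0.969223.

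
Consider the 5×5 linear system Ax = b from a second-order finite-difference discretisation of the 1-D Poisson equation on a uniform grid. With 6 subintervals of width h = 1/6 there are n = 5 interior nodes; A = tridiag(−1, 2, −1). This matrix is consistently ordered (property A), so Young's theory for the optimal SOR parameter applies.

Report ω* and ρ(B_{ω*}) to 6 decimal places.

ω* = 1.333333, ρ_SOR = 0.333333

½·tridiag(1,0,1) at n=5: λ_k = cos(kπ/6); max |λ| at k=1 ⇒ ρ_J = cos(π/6) ≈ 0.866025.
1 − cos²(π/6) = sin²(π/6) ⇒ √(1−ρ_J²) = sin(π/6) = 0.5000000.
ω* = 2 / (1 + 0.5000000) = 2 / 1.5000000 ≈ 1.333333.
ρ_SOR = ω* − 1 ≈ 0.333333.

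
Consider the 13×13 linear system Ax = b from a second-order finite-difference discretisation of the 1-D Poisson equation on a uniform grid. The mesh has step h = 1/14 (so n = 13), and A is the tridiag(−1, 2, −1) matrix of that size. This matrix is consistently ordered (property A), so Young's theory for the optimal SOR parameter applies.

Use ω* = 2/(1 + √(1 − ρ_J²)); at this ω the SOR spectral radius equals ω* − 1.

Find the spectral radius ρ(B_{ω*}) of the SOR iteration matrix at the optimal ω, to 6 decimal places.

½·tridiag(1,0,1) at n=13: λ_k = cos(kπ/14); max |λ| at k=1 ⇒ ρ_J = cos(π/14) ≈ 0.974928.
√(1−ρ_J²) simplifies to sin(π/14) = 0.2225209.
ω* = 2/(1+0.2225209) = 1.635964
[ρ_SOR] ω* − 1 = 0.635964.

ρ_SOR = 0.635964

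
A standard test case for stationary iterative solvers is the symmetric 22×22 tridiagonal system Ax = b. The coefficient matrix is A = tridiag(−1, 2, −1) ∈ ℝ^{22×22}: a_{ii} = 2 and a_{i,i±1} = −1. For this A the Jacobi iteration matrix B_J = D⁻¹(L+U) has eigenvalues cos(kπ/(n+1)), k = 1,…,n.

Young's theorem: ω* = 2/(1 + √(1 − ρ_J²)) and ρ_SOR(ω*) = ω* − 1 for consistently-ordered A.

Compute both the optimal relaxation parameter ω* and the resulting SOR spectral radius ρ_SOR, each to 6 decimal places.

ω* = 1.760305, ρ_SOR = 0.760305

With n=22, ρ(Jacobi) = cos(π/23) = 0.990686.
root = sin(π/23) = 0.1361666  (since 1−cos² = sin²).
[ω*] 2 ÷ (1 + 0.1361666) = 2 ÷ 1.1361666 = 1.760305.
and ρ(B_{ω*}) = 1.760305 − 1 = 0.760305.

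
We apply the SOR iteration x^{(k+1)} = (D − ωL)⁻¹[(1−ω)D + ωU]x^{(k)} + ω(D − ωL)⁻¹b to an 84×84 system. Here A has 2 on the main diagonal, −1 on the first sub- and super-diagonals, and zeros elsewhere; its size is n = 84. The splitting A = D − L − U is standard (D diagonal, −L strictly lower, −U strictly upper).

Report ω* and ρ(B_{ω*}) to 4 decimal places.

ω* = 1.9287, ρ_SOR = 0.9287

n=84: λ(B_J) = 1 − λ(A)/2 = cos(kπ/85); k=1 gives ρ_J = 0.9993.
root = sin(π/85) = 0.03695  (since 1−cos² = sin²).
Young: ω* = 2/(1+√(1−ρ_J²)) = 2/(1+0.03695) = 2/1.03695 = 1.9287.
Hence ρ(B_{ω*}) = 1.9287 − 1 = 0.9287.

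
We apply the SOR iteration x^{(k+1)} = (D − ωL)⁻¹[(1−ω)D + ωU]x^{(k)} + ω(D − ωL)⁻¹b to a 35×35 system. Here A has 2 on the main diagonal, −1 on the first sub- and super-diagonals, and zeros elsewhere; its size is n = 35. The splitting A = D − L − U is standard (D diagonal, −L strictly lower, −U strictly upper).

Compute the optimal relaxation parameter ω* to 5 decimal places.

spectrum of D⁻¹(L+U) = {cos(kπ/36) : 1≤k≤35}; ρ_J = cos(π/36) = 0.99619.
√(1−ρ_J²) = |sin(π/36)| = 0.087156
[ω*] 2 ÷ (1 + 0.087156) = 2 ÷ 1.087156 = 1.83966.
[ρ_SOR] ω* − 1 = 0.83966.

ω* = 1.83966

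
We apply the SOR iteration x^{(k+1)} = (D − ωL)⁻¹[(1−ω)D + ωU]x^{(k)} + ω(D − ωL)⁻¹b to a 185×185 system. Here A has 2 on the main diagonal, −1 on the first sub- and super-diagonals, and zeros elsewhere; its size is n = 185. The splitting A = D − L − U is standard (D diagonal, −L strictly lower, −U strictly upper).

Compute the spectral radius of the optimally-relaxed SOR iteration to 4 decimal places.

ρ_J = max_k |cos(kπ/186)| = cos(π/186) = 0.9999
√(1−ρ_J²) = |sin(π/186)| = 0.01689
Then 2/(1+√(1−ρ_J²)) = 2/(1+0.01689); ω* = 2/1.01689 = 1.9668.
ρ(B_{ω*}) = ω*−1 = 0.9668

ρ_SOR = 0.9668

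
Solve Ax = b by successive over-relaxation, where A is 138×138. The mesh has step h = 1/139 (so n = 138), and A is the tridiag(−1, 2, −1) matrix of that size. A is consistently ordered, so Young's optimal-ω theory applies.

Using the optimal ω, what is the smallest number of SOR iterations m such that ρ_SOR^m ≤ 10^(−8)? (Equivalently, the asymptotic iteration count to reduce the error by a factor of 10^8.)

m = 408

B_J for the 138×138 system has eigenvalues cos(kπ/139); ρ_J = cos(π/139) = 0.9997446.
√(1 − cos²(π/139)) = sin(π/139) ≈ 0.0225995.
ω* = 2/(1 + 0.0225995) = 2/1.0225995 = 1.9557999.
[ρ_SOR] ω* − 1 = 0.9557999.
Need (0.9557999)^m ≤ 10^(−8): m ≥ 8·ln10/|ln 0.9557999| = 18.4207/0.0452067 = 407.477 ⇒ m = 408.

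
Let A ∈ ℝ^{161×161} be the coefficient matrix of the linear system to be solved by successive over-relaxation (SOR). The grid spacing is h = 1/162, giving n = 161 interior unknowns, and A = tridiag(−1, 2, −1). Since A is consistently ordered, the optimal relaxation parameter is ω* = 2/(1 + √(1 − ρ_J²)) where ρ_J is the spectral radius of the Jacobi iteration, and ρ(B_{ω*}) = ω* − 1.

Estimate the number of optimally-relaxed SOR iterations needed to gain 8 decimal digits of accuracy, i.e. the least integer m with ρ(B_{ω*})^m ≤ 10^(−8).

m = 475

[ρ_J] n=161: ρ(B_J) = cos(π/(n+1)) = cos(π/162) = 0.9998120.
1 − cos²(π/162) = sin²(π/162) ⇒ √(1−ρ_J²) = sin(π/162) = 0.0193913.
Then 2/(1+√(1−ρ_J²)) = 2/(1+0.0193913); ω* = 2/1.0193913 = 1.9619551.
ρ(B_{ω*}) = ω*−1 = 0.9619551
m ≥ 8·ln10 / (−ln 0.9619551) = 474.913; smallest integer m = 475.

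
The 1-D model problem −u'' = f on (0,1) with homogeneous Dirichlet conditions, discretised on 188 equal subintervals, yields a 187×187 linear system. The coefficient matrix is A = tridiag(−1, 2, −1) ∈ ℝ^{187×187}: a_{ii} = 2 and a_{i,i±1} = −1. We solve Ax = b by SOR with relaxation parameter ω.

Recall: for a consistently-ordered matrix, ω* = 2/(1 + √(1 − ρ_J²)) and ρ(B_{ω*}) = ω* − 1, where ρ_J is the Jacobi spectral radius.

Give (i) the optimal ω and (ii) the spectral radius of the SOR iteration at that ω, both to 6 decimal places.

[ρ_J] n=187: ρ(B_J) = cos(π/(n+1)) = cos(π/188) = 0.999860.
root = sin(π/188) = 0.0167098  (since 1−cos² = sin²).
Then 2/(1+√(1−ρ_J²)) = 2/(1+0.0167098); ω* = 2/1.0167098 = 1.967130.
ρ_SOR = ω* − 1 = 1.967130 − 1 = 0.967130.

ω* = 1.967130, ρ_SOR = 0.967130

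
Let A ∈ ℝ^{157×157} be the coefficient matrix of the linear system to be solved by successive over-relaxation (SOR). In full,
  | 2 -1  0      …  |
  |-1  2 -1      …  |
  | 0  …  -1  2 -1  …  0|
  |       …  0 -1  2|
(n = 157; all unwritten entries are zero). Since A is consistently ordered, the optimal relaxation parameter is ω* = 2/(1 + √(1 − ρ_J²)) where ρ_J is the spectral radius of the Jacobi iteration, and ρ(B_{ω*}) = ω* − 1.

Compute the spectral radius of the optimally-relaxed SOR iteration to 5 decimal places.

spectrum of D⁻¹(L+U) = {cos(kπ/158) : 1≤k≤157}; ρ_J = cos(π/158) = 0.99980.
root = sin(π/158) = 0.019882  (since 1−cos² = sin²).
So ω* = 2/1.019882 = 1.96101 (Young).
[ρ_SOR] ω* − 1 = 0.96101.

ρ_SOR = 0.96101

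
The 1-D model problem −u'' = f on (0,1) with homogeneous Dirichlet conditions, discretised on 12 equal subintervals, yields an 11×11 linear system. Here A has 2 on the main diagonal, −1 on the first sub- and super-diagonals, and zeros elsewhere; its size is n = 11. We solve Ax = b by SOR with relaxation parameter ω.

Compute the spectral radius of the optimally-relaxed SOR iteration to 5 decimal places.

½·tridiag(1,0,1) at n=11: λ_k = cos(kπ/12); max |λ| at k=1 ⇒ ρ_J = cos(π/12) ≈ 0.96593.
√(1−ρ_J²) = |sin(π/12)| = 0.258819
So ω* = 2/1.258819 = 1.58879 (Young).
At ω = 1.58879 every |λ(B_ω)| = ω−1, so ρ_SOR = 0.58879.

ρ_SOR = 0.58879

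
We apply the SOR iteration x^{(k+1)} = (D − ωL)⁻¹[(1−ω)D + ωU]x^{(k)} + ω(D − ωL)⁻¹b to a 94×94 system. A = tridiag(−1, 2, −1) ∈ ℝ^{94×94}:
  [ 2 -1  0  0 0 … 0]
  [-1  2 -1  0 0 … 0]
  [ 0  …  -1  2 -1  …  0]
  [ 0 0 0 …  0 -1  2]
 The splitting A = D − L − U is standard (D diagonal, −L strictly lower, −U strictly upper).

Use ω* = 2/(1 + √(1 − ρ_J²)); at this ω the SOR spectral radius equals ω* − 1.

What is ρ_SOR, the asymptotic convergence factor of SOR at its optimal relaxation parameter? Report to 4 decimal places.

ρ_SOR = 0.9360

B_J for the 94×94 system has eigenvalues cos(kπ/95); ρ_J = cos(π/95) = 0.9995.
√(1 − cos²(π/95)) = sin(π/95) ≈ 0.03306.
So ω* = 2/1.03306 = 1.9360 (Young).
At ω = 1.9360 every |λ(B_ω)| = ω−1, so ρ_SOR = 0.9360.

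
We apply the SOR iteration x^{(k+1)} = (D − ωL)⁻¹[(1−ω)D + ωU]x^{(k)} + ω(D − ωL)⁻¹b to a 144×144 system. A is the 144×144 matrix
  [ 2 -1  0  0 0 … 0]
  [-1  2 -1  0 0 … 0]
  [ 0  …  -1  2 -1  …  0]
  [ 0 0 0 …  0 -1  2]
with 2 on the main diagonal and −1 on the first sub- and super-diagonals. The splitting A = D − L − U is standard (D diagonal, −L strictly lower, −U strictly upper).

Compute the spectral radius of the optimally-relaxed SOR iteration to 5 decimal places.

n=144: λ(B_J) = 1 − λ(A)/2 = cos(kπ/145); k=1 gives ρ_J = 0.99977.
root = sin(π/145) = 0.021664  (since 1−cos² = sin²).
So ω* = 2/1.021664 = 1.95759 (Young).
ρ_SOR = ω* − 1 = 1.95759 − 1 = 0.95759.

ρ_SOR = 0.95759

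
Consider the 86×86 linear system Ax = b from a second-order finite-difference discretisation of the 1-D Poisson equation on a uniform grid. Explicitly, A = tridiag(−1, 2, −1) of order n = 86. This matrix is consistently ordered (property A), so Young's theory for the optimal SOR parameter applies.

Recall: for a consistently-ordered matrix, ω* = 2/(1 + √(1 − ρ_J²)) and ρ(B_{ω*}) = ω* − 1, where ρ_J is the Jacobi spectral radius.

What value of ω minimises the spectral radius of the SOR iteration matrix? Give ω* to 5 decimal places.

B_J for the 86×86 system has eigenvalues cos(kπ/87); ρ_J = cos(π/87) = 0.99935.
√(1−ρ_J²) = |sin(π/87)| = 0.036102
ω* = 2/(1 + 0.036102) = 2/1.036102 = 1.93031.
Hence ρ(B_{ω*}) = 1.93031 − 1 = 0.93031.

ω* = 1.93031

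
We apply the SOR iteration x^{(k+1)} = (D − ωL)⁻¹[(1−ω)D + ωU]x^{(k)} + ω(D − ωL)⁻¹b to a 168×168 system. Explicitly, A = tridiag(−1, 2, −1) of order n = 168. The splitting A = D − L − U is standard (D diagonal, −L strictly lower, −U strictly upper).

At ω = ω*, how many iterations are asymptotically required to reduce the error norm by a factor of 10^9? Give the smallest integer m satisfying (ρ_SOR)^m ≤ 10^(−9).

spectrum of D⁻¹(L+U) = {cos(kπ/169) : 1≤k≤168}; ρ_J = cos(π/169) = 0.9998272.
root = sin(π/169) = 0.0185882  (since 1−cos² = sin²).
ω* = 2/(1+0.0185882) = 1.9635020
[ρ_SOR] ω* − 1 = 0.9635020.
9·ln10 = 20.7233; −ln(0.9635020) = 0.0371807; m = ⌈20.7233/0.0371807⌉ = ⌈557.367⌉ = 558.

m = 558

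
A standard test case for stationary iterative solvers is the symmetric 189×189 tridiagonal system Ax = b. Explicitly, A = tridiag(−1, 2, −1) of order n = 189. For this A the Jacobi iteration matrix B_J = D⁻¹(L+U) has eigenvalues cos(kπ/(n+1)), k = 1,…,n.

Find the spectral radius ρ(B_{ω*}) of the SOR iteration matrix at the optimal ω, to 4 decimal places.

ρ_SOR = 0.9675

n=189: λ(B_J) = 1 − λ(A)/2 = cos(kπ/190); k=1 gives ρ_J = 0.9999.
root = sin(π/190) = 0.01653  (since 1−cos² = sin²).
ω* = 2 / (1 + 0.01653) = 2 / 1.01653 ≈ 1.9675.
At ω = 1.9675 every |λ(B_ω)| = ω−1, so ρ_SOR = 0.9675.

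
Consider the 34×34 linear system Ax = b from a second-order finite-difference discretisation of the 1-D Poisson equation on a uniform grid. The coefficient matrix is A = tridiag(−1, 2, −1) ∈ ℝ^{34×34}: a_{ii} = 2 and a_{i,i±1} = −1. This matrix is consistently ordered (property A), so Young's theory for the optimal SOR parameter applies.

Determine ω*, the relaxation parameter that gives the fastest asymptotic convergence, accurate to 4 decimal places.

ω* = 1.8355

ρ_J = max_k |cos(kπ/35)| = cos(π/35) = 0.9960
1 − cos²(π/35) = sin²(π/35) ⇒ √(1−ρ_J²) = sin(π/35) = 0.08964.
ω* = 2/(1 + 0.08964) = 2/1.08964 = 1.8355.
ρ_SOR = ω* − 1 = 1.8355 − 1 = 0.8355.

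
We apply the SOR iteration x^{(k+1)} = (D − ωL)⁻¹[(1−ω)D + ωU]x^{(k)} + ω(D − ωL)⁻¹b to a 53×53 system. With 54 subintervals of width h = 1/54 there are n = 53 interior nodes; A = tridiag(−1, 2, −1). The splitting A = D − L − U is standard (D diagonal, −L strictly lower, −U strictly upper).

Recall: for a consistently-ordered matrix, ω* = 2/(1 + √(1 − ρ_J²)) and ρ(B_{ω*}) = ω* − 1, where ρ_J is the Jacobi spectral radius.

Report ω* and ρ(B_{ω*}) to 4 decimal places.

ω* = 1.8901, ρ_SOR = 0.8901

n=53: λ(B_J) = 1 − λ(A)/2 = cos(kπ/54); k=1 gives ρ_J = 0.9983.
root = sin(π/54) = 0.05814  (since 1−cos² = sin²).
Young: ω* = 2/(1+√(1−ρ_J²)) = 2/(1+0.05814) = 2/1.05814 = 1.8901.
and ρ(B_{ω*}) = 1.8901 − 1 = 0.8901.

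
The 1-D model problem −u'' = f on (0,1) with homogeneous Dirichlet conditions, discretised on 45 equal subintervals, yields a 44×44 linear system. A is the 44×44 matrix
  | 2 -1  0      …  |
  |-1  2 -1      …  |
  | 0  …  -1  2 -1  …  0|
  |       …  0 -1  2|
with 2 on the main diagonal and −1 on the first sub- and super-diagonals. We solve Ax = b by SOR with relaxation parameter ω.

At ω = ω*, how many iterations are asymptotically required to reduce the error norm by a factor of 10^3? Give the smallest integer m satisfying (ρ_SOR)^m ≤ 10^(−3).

m = 50

ρ_J = max_k |cos(kπ/45)| = cos(π/45) = 0.9975641
√(1 − cos²(π/45)) = sin(π/45) ≈ 0.0697565.
[ω*] 2 ÷ (1 + 0.0697565) = 2 ÷ 1.0697565 = 1.8695843.
and ρ(B_{ω*}) = 1.8695843 − 1 = 0.8695843.
(0.8695843)^m ≤ 10^{−3}  ⇒  m·ln(0.8695843) ≤ −3·ln10  ⇒  m ≥ 49.433  ⇒  m = 50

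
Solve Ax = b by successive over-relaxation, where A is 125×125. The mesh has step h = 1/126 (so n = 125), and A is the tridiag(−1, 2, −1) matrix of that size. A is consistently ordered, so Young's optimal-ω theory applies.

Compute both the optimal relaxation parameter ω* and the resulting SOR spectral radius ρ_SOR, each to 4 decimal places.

B_J for the 125×125 system has eigenvalues cos(kπ/126); ρ_J = cos(π/126) = 0.9997.
√(1 − cos²(π/126)) = sin(π/126) ≈ 0.02493.
ω* = 2/(1+0.02493) = 1.9514
[ρ_SOR] ω* − 1 = 0.9514.

ω* = 1.9514, ρ_SOR = 0.9514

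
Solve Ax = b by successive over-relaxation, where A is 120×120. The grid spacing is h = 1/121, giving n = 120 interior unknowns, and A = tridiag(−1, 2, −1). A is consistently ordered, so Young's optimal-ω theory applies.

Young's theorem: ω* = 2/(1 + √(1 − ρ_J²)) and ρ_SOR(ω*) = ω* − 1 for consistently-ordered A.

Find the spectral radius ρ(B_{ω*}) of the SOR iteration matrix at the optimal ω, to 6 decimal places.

ρ_SOR = 0.949392

ρ_J = max_k |cos(kπ/121)| = cos(π/121) = 0.999663
√(1 − cos²(π/121)) = sin(π/121) ≈ 0.0259607.
So ω* = 2/1.0259607 = 1.949392 (Young).
At ω = 1.949392 every |λ(B_ω)| = ω−1, so ρ_SOR = 0.949392.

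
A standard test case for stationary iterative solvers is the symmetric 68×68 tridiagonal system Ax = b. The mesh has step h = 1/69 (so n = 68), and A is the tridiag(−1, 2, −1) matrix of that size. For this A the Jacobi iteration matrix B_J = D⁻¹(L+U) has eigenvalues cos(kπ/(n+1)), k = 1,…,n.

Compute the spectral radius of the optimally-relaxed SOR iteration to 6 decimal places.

ρ_SOR = 0.912934

½·tridiag(1,0,1) at n=68: λ_k = cos(kπ/69); max |λ| at k=1 ⇒ ρ_J = cos(π/69) ≈ 0.998964.
√(1 − cos²(π/69)) = sin(π/69) ≈ 0.0455146.
ω* = 2 / (1 + 0.0455146) = 2 / 1.0455146 ≈ 1.912934.
ρ_SOR = ω* − 1 ≈ 0.912934.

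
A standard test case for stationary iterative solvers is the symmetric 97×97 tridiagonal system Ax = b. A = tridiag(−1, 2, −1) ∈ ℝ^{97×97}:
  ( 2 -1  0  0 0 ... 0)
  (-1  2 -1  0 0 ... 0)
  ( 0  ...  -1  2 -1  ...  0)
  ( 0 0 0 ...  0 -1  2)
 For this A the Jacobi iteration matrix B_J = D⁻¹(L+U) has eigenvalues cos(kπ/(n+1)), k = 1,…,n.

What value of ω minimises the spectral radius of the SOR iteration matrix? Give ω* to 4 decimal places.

ω* = 1.9379

½·tridiag(1,0,1) at n=97: λ_k = cos(kπ/98); max |λ| at k=1 ⇒ ρ_J = cos(π/98) ≈ 0.9995.
√(1−ρ_J²) = |sin(π/98)| = 0.03205
Then 2/(1+√(1−ρ_J²)) = 2/(1+0.03205); ω* = 2/1.03205 = 1.9379.
ρ_SOR = ω* − 1 = 1.9379 − 1 = 0.9379.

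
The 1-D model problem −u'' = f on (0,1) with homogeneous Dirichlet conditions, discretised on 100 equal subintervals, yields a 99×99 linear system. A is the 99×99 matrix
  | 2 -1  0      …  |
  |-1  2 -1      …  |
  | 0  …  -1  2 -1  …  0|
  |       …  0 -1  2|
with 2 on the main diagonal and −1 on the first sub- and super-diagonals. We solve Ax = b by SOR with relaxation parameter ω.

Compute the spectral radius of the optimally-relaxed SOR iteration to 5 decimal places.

ρ_SOR = 0.93909

B_J for the 99×99 system has eigenvalues cos(kπ/100); ρ_J = cos(π/100) = 0.99951.
√(1 − cos²(π/100)) = sin(π/100) ≈ 0.031411.
ω* = 2/(1 + 0.031411) = 2/1.031411 = 1.93909.
Hence ρ(B_{ω*}) = 1.93909 − 1 = 0.93909.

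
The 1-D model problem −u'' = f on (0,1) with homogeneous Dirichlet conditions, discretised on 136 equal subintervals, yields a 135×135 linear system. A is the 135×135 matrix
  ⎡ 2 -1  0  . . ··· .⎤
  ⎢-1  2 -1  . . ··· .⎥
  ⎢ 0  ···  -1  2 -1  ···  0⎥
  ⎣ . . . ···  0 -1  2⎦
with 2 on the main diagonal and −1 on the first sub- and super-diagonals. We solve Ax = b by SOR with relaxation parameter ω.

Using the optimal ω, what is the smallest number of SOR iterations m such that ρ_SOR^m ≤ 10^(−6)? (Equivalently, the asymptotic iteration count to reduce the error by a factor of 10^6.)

m = 300

With n=135, ρ(Jacobi) = cos(π/136) = 0.9997332.
root = sin(π/136) = 0.0230979  (since 1−cos² = sin²).
[ω*] 2 ÷ (1 + 0.0230979) = 2 ÷ 1.0230979 = 1.9548471.
and ρ(B_{ω*}) = 1.9548471 − 1 = 0.9548471.
For 6 digits: m = 6·ln10 / (−ln 0.9548471) = 13.8155/0.0462041 = 299.010; round up → m = 300.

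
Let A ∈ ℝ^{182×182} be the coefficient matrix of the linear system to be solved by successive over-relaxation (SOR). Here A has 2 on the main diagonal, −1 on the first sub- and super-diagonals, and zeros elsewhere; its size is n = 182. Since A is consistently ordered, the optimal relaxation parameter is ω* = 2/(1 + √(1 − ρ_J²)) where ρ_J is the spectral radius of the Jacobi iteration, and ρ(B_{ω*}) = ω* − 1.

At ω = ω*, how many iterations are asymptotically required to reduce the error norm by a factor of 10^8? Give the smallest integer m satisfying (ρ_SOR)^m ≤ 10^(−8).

m = 537

½·tridiag(1,0,1) at n=182: λ_k = cos(kπ/183); max |λ| at k=1 ⇒ ρ_J = cos(π/183) ≈ 0.9998526.
√(1−ρ_J²) simplifies to sin(π/183) = 0.0171663.
So ω* = 2/1.0171663 = 1.9662468 (Young).
At ω = 1.9662468 every |λ(B_ω)| = ω−1, so ρ_SOR = 0.9662468.
8·ln10 = 18.4207; −ln(0.9662468) = 0.034336; m = ⌈18.4207/0.034336⌉ = ⌈536.484⌉ = 537.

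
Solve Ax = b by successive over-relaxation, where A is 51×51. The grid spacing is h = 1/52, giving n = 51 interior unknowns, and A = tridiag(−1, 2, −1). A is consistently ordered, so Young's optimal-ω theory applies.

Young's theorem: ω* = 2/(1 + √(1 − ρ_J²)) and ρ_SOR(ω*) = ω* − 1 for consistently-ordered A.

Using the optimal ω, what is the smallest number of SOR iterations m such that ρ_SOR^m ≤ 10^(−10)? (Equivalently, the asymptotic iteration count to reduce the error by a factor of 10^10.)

[ρ_J] n=51: ρ(B_J) = cos(π/(n+1)) = cos(π/52) = 0.9981756.
√(1−ρ_J²) = |sin(π/52)| = 0.0603785
ω* = 2/(1+0.0603785) = 1.8861190
ρ_SOR = ω* − 1 ≈ 0.8861190.
(0.8861190)^m ≤ 10^{−10}  ⇒  m·ln(0.8861190) ≤ −10·ln10  ⇒  m ≥ 190.448  ⇒  m = 191

m = 191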